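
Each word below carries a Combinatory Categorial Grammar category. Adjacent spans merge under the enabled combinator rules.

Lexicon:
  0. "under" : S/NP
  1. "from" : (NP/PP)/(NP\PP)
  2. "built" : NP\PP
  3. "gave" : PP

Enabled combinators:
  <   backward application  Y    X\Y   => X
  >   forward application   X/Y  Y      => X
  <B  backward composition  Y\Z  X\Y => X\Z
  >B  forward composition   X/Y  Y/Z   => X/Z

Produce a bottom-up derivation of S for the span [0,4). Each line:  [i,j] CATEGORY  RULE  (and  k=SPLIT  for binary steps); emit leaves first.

[0,1] S/NP  lex  "under"
[1,2] (NP/PP)/(NP\PP)  lex  "from"
[2,3] NP\PP  lex  "built"
[1,3] NP/PP  >  k=2
[3,4] PP  lex  "gave"
[1,4] NP  >  k=3
[0,4] S  >  k=1

[0,4] S   >
  [0,1] "under" : S/NP
  [1,4] NP   >
    [1,3] NP/PP   >
      [1,2] "from" : (NP/PP)/(NP\PP)
      [2,3] "built" : NP\PP
    [3,4] "gave" : PP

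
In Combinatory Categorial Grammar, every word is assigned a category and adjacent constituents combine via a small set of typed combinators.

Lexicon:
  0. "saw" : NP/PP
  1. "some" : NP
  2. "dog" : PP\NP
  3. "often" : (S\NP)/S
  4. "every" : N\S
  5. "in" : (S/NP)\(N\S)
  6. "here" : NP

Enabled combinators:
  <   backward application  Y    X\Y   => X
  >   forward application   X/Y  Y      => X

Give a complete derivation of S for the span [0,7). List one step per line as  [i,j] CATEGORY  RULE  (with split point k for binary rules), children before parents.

[0,1] NP/PP  lex  "saw"
[1,2] NP  lex  "some"
[2,3] PP\NP  lex  "dog"
[1,3] PP  <  k=2
[0,3] NP  >  k=1
[3,4] (S\NP)/S  lex  "often"
[4,5] N\S  lex  "every"
[5,6] (S/NP)\(N\S)  lex  "in"
[4,6] S/NP  <  k=5
[6,7] NP  lex  "here"
[4,7] S  >  k=6
[3,7] S\NP  >  k=4
[0,7] S  <  k=3

[0,7] S   <
  [0,3] NP   >
    [0,1] "saw" : NP/PP
    [1,3] PP   <
      [1,2] "some" : NP
      [2,3] "dog" : PP\NP
  [3,7] S\NP   >
    [3,4] "often" : (S\NP)/S
    [4,7] S   >
      [4,6] S/NP   <
        [4,5] "every" : N\S
        [5,6] "in" : (S/NP)\(N\S)
      [6,7] "here" : NP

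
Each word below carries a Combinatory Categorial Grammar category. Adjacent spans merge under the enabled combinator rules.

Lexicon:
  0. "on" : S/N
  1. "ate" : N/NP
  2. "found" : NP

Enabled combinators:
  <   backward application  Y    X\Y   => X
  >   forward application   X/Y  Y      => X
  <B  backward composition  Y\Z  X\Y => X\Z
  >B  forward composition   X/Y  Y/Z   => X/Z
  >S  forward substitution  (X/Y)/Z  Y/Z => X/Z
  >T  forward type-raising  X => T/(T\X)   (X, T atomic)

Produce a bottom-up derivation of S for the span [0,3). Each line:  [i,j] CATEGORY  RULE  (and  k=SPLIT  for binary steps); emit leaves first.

[0,3] S   >
  [0,1] "on" : S/N
  [1,3] N   >
    [1,2] "ate" : N/NP
    [2,3] "found" : NP

[0,1] S/N  lex  "on"
[1,2] N/NP  lex  "ate"
[2,3] NP  lex  "found"
[1,3] N  >  k=2
[0,3] S  >  k=1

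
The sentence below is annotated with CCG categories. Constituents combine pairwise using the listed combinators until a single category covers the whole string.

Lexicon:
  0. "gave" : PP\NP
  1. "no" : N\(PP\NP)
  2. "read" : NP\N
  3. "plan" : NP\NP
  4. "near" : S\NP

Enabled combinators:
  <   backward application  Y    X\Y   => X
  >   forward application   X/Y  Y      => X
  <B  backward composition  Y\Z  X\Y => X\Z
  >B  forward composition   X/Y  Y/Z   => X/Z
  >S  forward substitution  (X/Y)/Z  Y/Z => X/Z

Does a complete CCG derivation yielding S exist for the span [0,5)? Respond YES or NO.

[0,5] S   <
  [0,2] N   <
    [0,1] "gave" : PP\NP
    [1,2] "no" : N\(PP\NP)
  [2,5] S\N   <B
    [2,4] NP\N   <B
      [2,3] "read" : NP\N
      [3,4] "plan" : NP\NP
    [4,5] "near" : S\NP

YES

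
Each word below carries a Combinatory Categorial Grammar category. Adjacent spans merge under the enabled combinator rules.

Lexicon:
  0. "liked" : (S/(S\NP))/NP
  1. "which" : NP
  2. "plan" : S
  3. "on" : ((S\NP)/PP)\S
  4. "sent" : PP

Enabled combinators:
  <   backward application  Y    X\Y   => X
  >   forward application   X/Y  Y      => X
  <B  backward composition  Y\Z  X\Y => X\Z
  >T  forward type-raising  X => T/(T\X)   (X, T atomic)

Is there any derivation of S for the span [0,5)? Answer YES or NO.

YES

[0,5] S   >
  [0,2] S/(S\NP)   >
    [0,1] "liked" : (S/(S\NP))/NP
    [1,2] "which" : NP
  [2,5] S\NP   >
    [2,4] (S\NP)/PP   <
      [2,3] "plan" : S
      [3,4] "on" : ((S\NP)/PP)\S
    [4,5] "sent" : PP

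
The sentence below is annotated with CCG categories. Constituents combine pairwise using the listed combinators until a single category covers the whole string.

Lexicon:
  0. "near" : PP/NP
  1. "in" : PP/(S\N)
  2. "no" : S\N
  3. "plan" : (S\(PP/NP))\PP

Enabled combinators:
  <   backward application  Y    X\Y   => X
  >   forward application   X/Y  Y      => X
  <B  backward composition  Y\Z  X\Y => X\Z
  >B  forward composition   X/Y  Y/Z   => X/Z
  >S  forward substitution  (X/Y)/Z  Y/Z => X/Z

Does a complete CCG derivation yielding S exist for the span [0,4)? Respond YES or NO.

[0,4] S   <
  [0,1] "near" : PP/NP
  [1,4] S\(PP/NP)   <
    [1,3] PP   >
      [1,2] "in" : PP/(S\N)
      [2,3] "no" : S\N
    [3,4] "plan" : (S\(PP/NP))\PP

YES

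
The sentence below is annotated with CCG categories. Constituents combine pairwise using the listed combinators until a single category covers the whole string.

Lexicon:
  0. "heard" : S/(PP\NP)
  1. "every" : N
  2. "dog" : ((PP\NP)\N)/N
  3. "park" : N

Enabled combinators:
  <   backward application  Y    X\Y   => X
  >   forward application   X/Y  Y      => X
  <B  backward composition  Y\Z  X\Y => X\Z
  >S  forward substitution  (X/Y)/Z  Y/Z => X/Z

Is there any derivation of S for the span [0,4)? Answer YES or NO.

YES

[0,4] S   >
  [0,1] "heard" : S/(PP\NP)
  [1,4] PP\NP   <
    [1,2] "every" : N
    [2,4] (PP\NP)\N   >
      [2,3] "dog" : ((PP\NP)\N)/N
      [3,4] "park" : N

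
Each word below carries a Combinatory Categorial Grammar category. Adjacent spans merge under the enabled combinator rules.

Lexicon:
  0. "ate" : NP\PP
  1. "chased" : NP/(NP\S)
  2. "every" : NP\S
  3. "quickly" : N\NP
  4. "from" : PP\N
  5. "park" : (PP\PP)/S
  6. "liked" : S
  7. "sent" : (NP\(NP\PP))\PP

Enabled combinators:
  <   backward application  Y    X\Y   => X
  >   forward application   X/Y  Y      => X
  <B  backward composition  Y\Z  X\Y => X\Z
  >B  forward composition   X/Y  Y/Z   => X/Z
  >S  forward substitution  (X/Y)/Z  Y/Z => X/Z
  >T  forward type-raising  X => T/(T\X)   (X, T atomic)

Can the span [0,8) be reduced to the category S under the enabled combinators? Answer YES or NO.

NP\PP NP/(NP\S) NP\S N\NP PP\N (PP\PP)/S S (NP\(NP\PP))\PP
CKY chart[0,8] = {N/(N\NP), NP, NP/(NP\NP), PP/(PP\NP), S/(S\NP)}; S ∉ chart

NO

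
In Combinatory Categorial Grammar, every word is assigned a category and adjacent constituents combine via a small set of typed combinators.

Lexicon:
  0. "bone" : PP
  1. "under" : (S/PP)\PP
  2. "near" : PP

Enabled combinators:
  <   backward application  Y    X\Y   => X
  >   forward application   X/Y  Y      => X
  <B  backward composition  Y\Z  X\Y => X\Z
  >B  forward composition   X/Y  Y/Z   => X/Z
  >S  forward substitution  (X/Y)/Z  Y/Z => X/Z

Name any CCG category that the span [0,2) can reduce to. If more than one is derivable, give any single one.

S/PP

[0,3] S   >
  [0,2] S/PP   <
    [0,1] "bone" : PP
    [1,2] "under" : (S/PP)\PP
  [2,3] "near" : PP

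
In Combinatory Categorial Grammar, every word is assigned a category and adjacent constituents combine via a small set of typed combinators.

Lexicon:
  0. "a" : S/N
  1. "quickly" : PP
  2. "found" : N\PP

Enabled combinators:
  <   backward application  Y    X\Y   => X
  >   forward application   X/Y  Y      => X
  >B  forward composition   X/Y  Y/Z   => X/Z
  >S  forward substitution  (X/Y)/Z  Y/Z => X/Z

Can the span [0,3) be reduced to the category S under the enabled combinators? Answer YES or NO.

YES

[0,3] S   >
  [0,1] "a" : S/N
  [1,3] N   <
    [1,2] "quickly" : PP
    [2,3] "found" : N\PP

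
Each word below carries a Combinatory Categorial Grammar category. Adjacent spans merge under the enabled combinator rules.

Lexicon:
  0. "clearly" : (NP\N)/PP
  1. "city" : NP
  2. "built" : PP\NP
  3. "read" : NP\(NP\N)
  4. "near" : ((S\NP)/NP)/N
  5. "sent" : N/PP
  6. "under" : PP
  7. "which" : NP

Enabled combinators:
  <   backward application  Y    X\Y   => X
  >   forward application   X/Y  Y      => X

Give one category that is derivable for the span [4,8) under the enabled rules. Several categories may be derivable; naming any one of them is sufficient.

[0,8] S   <
  [0,4] NP   <
    [0,3] NP\N   >
      [0,1] "clearly" : (NP\N)/PP
      [1,3] PP   <
        [1,2] "city" : NP
        [2,3] "built" : PP\NP
    [3,4] "read" : NP\(NP\N)
  [4,8] S\NP   >
    [4,7] (S\NP)/NP   >
      [4,5] "near" : ((S\NP)/NP)/N
      [5,7] N   >
        [5,6] "sent" : N/PP
        [6,7] "under" : PP
    [7,8] "which" : NP

S\NP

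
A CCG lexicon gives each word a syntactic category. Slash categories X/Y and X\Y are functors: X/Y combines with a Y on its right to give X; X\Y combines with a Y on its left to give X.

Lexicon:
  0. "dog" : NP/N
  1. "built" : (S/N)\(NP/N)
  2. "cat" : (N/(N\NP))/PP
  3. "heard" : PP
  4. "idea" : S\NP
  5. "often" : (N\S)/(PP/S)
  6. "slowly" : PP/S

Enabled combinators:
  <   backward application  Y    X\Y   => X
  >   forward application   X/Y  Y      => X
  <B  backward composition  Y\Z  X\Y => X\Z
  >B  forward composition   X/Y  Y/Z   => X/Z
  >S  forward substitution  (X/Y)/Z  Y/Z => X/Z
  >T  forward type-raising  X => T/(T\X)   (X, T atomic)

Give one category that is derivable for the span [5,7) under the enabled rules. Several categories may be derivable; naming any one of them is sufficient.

N\S

[0,7] S   >
  [0,2] S/N   <
    [0,1] "dog" : NP/N
    [1,2] "built" : (S/N)\(NP/N)
  [2,7] N   >
    [2,4] N/(N\NP)   >
      [2,3] "cat" : (N/(N\NP))/PP
      [3,4] "heard" : PP
    [4,7] N\NP   <B
      [4,5] "idea" : S\NP
      [5,7] N\S   >
        [5,6] "often" : (N\S)/(PP/S)
        [6,7] "slowly" : PP/S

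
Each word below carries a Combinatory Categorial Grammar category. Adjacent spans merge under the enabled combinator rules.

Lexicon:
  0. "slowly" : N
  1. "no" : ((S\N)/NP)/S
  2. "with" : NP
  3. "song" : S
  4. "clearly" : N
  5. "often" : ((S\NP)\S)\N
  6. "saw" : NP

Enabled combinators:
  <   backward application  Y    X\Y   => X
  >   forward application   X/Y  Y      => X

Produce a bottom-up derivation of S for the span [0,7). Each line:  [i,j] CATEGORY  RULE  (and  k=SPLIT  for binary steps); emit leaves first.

[0,7] S   <
  [0,1] "slowly" : N
  [1,7] S\N   >
    [1,6] (S\N)/NP   >
      [1,2] "no" : ((S\N)/NP)/S
      [2,6] S   <
        [2,3] "with" : NP
        [3,6] S\NP   <
          [3,4] "song" : S
          [4,6] (S\NP)\S   <
            [4,5] "clearly" : N
            [5,6] "often" : ((S\NP)\S)\N
    [6,7] "saw" : NP

[0,1] N  lex  "slowly"
[1,2] ((S\N)/NP)/S  lex  "no"
[2,3] NP  lex  "with"
[3,4] S  lex  "song"
[4,5] N  lex  "clearly"
[5,6] ((S\NP)\S)\N  lex  "often"
[4,6] (S\NP)\S  <  k=5
[3,6] S\NP  <  k=4
[2,6] S  <  k=3
[1,6] (S\N)/NP  >  k=2
[6,7] NP  lex  "saw"
[1,7] S\N  >  k=6
[0,7] S  <  k=1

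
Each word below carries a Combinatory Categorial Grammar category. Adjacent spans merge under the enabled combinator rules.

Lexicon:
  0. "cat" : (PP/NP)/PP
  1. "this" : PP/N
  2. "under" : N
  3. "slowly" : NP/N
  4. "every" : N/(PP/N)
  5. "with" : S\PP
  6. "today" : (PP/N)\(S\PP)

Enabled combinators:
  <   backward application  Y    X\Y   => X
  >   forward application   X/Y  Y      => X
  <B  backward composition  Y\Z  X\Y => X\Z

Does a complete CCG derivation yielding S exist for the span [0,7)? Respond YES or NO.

NO

(PP/NP)/PP PP/N N NP/N N/(PP/N) S\PP (PP/N)\(S\PP)
CKY chart[0,7] = {PP}; S ∉ chart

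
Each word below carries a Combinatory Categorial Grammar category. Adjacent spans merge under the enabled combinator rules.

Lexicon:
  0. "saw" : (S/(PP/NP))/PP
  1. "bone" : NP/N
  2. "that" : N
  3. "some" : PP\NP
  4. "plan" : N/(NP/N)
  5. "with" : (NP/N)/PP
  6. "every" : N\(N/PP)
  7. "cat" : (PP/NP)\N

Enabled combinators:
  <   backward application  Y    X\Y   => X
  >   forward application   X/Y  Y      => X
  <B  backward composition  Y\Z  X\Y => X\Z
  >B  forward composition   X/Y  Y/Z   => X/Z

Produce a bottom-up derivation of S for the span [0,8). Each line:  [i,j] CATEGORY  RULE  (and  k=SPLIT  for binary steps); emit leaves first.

[0,1] (S/(PP/NP))/PP  lex  "saw"
[1,2] NP/N  lex  "bone"
[2,3] N  lex  "that"
[1,3] NP  >  k=2
[3,4] PP\NP  lex  "some"
[1,4] PP  <  k=3
[0,4] S/(PP/NP)  >  k=1
[4,5] N/(NP/N)  lex  "plan"
[5,6] (NP/N)/PP  lex  "with"
[4,6] N/PP  >B  k=5
[6,7] N\(N/PP)  lex  "every"
[4,7] N  <  k=6
[7,8] (PP/NP)\N  lex  "cat"
[4,8] PP/NP  <  k=7
[0,8] S  >  k=4

[0,8] S   >
  [0,4] S/(PP/NP)   >
    [0,1] "saw" : (S/(PP/NP))/PP
    [1,4] PP   <
      [1,3] NP   >
        [1,2] "bone" : NP/N
        [2,3] "that" : N
      [3,4] "some" : PP\NP
  [4,8] PP/NP   <
    [4,7] N   <
      [4,6] N/PP   >B
        [4,5] "plan" : N/(NP/N)
        [5,6] "with" : (NP/N)/PP
      [6,7] "every" : N\(N/PP)
    [7,8] "cat" : (PP/NP)\N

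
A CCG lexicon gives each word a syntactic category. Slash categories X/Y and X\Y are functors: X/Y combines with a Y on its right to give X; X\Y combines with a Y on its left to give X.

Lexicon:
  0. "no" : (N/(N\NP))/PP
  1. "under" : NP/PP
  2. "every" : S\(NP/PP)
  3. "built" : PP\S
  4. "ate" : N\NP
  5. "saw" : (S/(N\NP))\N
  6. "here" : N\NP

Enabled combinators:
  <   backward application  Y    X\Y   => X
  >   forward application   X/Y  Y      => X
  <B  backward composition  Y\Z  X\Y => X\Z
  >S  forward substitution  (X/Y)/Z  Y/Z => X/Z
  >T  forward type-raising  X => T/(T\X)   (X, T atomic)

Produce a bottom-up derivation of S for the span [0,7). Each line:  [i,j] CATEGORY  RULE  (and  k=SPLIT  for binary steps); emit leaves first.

[0,1] (N/(N\NP))/PP  lex  "no"
[1,2] NP/PP  lex  "under"
[2,3] S\(NP/PP)  lex  "every"
[1,3] S  <  k=2
[3,4] PP\S  lex  "built"
[1,4] PP  <  k=3
[0,4] N/(N\NP)  >  k=1
[4,5] N\NP  lex  "ate"
[0,5] N  >  k=4
[5,6] (S/(N\NP))\N  lex  "saw"
[0,6] S/(N\NP)  <  k=5
[6,7] N\NP  lex  "here"
[0,7] S  >  k=6

[0,7] S   >
  [0,6] S/(N\NP)   <
    [0,5] N   >
      [0,4] N/(N\NP)   >
        [0,1] "no" : (N/(N\NP))/PP
        [1,4] PP   <
          [1,3] S   <
            [1,2] "under" : NP/PP
            [2,3] "every" : S\(NP/PP)
          [3,4] "built" : PP\S
      [4,5] "ate" : N\NP
    [5,6] "saw" : (S/(N\NP))\N
  [6,7] "here" : N\NP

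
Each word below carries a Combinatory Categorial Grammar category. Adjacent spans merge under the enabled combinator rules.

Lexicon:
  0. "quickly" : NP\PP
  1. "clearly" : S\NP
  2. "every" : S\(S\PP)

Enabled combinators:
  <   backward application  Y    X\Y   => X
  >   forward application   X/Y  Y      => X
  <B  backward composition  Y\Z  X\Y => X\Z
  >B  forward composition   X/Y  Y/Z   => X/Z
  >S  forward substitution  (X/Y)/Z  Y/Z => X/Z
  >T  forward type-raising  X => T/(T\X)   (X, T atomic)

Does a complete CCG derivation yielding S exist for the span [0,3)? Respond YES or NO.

[0,3] S   <
  [0,2] S\PP   <B
    [0,1] "quickly" : NP\PP
    [1,2] "clearly" : S\NP
  [2,3] "every" : S\(S\PP)

YES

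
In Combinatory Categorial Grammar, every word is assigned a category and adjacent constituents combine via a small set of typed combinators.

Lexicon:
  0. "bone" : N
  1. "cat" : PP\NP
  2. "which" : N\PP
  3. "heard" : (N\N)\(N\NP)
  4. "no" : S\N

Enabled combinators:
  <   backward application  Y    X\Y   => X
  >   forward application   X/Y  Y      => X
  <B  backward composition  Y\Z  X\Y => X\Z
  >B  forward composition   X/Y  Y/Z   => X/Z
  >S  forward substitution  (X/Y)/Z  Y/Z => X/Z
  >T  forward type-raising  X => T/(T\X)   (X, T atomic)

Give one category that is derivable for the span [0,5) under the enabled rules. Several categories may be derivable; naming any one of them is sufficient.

S

[0,5] S   >
  [0,1] S/(S\N)   >T
    [0,1] "bone" : N
  [1,5] S\N   <B
    [1,4] N\N   <
      [1,3] N\NP   <B
        [1,2] "cat" : PP\NP
        [2,3] "which" : N\PP
      [3,4] "heard" : (N\N)\(N\NP)
    [4,5] "no" : S\N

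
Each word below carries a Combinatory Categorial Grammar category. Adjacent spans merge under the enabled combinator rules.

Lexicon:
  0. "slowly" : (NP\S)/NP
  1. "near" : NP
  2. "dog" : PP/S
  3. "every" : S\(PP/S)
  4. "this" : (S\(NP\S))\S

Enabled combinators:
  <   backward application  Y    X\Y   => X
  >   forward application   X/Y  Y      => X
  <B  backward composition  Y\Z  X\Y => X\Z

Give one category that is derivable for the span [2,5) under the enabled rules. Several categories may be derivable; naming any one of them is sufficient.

[0,5] S   <
  [0,2] NP\S   >
    [0,1] "slowly" : (NP\S)/NP
    [1,2] "near" : NP
  [2,5] S\(NP\S)   <
    [2,4] S   <
      [2,3] "dog" : PP/S
      [3,4] "every" : S\(PP/S)
    [4,5] "this" : (S\(NP\S))\S

S\(NP\S)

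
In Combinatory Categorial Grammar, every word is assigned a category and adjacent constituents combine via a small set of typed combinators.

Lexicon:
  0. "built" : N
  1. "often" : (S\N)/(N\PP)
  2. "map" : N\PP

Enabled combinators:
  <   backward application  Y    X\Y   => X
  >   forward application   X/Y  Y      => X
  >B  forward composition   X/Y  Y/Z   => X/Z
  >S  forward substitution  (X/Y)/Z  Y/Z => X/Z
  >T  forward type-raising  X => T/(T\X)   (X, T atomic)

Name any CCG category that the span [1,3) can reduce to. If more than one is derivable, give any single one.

S\N

[0,3] S   <
  [0,1] "built" : N
  [1,3] S\N   >
    [1,2] "often" : (S\N)/(N\PP)
    [2,3] "map" : N\PP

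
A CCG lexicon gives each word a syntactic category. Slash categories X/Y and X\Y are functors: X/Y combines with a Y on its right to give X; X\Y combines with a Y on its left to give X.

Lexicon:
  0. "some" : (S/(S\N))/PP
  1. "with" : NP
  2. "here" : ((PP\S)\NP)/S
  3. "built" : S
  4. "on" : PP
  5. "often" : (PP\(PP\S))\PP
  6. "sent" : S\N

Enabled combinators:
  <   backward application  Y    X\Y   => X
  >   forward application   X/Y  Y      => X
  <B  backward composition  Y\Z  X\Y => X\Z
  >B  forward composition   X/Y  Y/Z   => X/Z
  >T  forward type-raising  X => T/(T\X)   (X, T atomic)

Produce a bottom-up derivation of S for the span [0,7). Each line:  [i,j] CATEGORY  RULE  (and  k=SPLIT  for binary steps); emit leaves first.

[0,7] S   >
  [0,6] S/(S\N)   >
    [0,1] "some" : (S/(S\N))/PP
    [1,6] PP   <
      [1,4] PP\S   <
        [1,2] "with" : NP
        [2,4] (PP\S)\NP   >
          [2,3] "here" : ((PP\S)\NP)/S
          [3,4] "built" : S
      [4,6] PP\(PP\S)   <
        [4,5] "on" : PP
        [5,6] "often" : (PP\(PP\S))\PP
  [6,7] "sent" : S\N

[0,1] (S/(S\N))/PP  lex  "some"
[1,2] NP  lex  "with"
[2,3] ((PP\S)\NP)/S  lex  "here"
[3,4] S  lex  "built"
[2,4] (PP\S)\NP  >  k=3
[1,4] PP\S  <  k=2
[4,5] PP  lex  "on"
[5,6] (PP\(PP\S))\PP  lex  "often"
[4,6] PP\(PP\S)  <  k=5
[1,6] PP  <  k=4
[0,6] S/(S\N)  >  k=1
[6,7] S\N  lex  "sent"
[0,7] S  >  k=6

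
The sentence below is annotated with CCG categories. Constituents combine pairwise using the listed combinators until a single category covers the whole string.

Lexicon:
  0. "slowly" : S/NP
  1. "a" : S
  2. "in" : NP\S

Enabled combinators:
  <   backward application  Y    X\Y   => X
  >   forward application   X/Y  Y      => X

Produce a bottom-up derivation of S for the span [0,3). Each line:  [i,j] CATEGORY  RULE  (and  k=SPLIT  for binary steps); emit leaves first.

[0,3] S   >
  [0,1] "slowly" : S/NP
  [1,3] NP   <
    [1,2] "a" : S
    [2,3] "in" : NP\S

[0,1] S/NP  lex  "slowly"
[1,2] S  lex  "a"
[2,3] NP\S  lex  "in"
[1,3] NP  <  k=2
[0,3] S  >  k=1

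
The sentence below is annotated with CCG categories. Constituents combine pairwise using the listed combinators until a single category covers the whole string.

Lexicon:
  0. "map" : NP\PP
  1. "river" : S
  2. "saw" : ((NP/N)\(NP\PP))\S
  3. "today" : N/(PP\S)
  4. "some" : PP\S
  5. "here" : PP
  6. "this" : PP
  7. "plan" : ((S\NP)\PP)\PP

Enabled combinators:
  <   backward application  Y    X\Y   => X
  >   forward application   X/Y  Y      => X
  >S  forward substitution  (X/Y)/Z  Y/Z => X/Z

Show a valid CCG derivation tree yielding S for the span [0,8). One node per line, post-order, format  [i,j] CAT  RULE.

[0,8] S   <
  [0,5] NP   >
    [0,3] NP/N   <
      [0,1] "map" : NP\PP
      [1,3] (NP/N)\(NP\PP)   <
        [1,2] "river" : S
        [2,3] "saw" : ((NP/N)\(NP\PP))\S
    [3,5] N   >
      [3,4] "today" : N/(PP\S)
      [4,5] "some" : PP\S
  [5,8] S\NP   <
    [5,6] "here" : PP
    [6,8] (S\NP)\PP   <
      [6,7] "this" : PP
      [7,8] "plan" : ((S\NP)\PP)\PP

[0,1] NP\PP  lex  "map"
[1,2] S  lex  "river"
[2,3] ((NP/N)\(NP\PP))\S  lex  "saw"
[1,3] (NP/N)\(NP\PP)  <  k=2
[0,3] NP/N  <  k=1
[3,4] N/(PP\S)  lex  "today"
[4,5] PP\S  lex  "some"
[3,5] N  >  k=4
[0,5] NP  >  k=3
[5,6] PP  lex  "here"
[6,7] PP  lex  "this"
[7,8] ((S\NP)\PP)\PP  lex  "plan"
[6,8] (S\NP)\PP  <  k=7
[5,8] S\NP  <  k=6
[0,8] S  <  k=5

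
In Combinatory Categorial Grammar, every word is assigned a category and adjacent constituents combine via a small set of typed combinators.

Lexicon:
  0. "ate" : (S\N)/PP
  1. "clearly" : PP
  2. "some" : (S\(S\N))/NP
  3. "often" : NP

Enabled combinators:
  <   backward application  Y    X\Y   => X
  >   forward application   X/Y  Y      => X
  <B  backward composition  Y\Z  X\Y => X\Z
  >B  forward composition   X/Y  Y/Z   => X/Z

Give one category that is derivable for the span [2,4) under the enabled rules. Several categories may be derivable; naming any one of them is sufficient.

[0,4] S   <
  [0,2] S\N   >
    [0,1] "ate" : (S\N)/PP
    [1,2] "clearly" : PP
  [2,4] S\(S\N)   >
    [2,3] "some" : (S\(S\N))/NP
    [3,4] "often" : NP

S\(S\N)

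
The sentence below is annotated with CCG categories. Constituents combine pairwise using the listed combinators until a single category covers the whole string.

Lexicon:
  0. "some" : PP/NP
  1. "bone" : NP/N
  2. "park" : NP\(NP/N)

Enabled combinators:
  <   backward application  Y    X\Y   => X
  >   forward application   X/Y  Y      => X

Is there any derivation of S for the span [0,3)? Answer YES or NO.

PP/NP NP/N NP\(NP/N)
CKY chart[0,3] = {PP}; S ∉ chart

NO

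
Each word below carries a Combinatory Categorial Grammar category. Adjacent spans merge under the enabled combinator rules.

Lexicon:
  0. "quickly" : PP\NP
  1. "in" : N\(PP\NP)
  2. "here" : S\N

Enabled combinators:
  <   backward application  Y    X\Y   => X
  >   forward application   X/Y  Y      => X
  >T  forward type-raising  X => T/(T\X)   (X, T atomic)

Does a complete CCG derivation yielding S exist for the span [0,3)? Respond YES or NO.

[0,3] S   <
  [0,2] N   <
    [0,1] "quickly" : PP\NP
    [1,2] "in" : N\(PP\NP)
  [2,3] "here" : S\N

YES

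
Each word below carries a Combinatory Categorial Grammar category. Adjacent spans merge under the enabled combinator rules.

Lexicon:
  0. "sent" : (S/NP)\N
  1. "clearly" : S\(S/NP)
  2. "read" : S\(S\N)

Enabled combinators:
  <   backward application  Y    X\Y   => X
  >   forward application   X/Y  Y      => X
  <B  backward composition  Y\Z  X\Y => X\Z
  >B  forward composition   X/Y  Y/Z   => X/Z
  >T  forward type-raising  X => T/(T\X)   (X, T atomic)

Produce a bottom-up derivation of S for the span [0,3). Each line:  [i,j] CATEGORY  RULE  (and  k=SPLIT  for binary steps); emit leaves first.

[0,3] S   <
  [0,2] S\N   <B
    [0,1] "sent" : (S/NP)\N
    [1,2] "clearly" : S\(S/NP)
  [2,3] "read" : S\(S\N)

[0,1] (S/NP)\N  lex  "sent"
[1,2] S\(S/NP)  lex  "clearly"
[0,2] S\N  <B  k=1
[2,3] S\(S\N)  lex  "read"
[0,3] S  <  k=2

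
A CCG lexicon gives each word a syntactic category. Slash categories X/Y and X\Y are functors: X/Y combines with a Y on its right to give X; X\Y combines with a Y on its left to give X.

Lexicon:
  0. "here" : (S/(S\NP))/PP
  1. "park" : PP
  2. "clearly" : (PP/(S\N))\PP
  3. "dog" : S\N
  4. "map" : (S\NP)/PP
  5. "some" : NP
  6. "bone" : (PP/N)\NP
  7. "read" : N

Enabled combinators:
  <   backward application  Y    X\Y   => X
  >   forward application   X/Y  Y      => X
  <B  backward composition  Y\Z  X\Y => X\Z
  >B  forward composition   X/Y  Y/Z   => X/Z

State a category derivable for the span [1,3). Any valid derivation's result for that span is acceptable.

[0,8] S   >
  [0,4] S/(S\NP)   >
    [0,1] "here" : (S/(S\NP))/PP
    [1,4] PP   >
      [1,3] PP/(S\N)   <
        [1,2] "park" : PP
        [2,3] "clearly" : (PP/(S\N))\PP
      [3,4] "dog" : S\N
  [4,8] S\NP   >
    [4,5] "map" : (S\NP)/PP
    [5,8] PP   >
      [5,7] PP/N   <
        [5,6] "some" : NP
        [6,7] "bone" : (PP/N)\NP
      [7,8] "read" : N

PP/(S\N)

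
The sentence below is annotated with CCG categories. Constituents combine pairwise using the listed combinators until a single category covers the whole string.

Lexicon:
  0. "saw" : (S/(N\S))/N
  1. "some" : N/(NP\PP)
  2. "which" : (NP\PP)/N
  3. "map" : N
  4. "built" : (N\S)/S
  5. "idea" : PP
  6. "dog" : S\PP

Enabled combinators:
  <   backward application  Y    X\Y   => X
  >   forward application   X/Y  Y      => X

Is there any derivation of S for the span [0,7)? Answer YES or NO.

[0,7] S   >
  [0,4] S/(N\S)   >
    [0,1] "saw" : (S/(N\S))/N
    [1,4] N   >
      [1,2] "some" : N/(NP\PP)
      [2,4] NP\PP   >
        [2,3] "which" : (NP\PP)/N
        [3,4] "map" : N
  [4,7] N\S   >
    [4,5] "built" : (N\S)/S
    [5,7] S   <
      [5,6] "idea" : PP
      [6,7] "dog" : S\PP

YES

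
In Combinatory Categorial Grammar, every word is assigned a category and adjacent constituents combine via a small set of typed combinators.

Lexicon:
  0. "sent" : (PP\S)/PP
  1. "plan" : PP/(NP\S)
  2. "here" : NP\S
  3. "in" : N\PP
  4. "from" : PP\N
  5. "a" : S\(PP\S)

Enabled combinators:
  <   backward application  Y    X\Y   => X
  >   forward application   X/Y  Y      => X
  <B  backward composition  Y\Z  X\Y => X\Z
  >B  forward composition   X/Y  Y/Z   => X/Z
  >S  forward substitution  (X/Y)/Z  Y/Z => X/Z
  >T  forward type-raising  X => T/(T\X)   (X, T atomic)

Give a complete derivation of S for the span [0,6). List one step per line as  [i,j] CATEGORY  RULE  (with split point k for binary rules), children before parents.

[0,6] S   <
  [0,5] PP\S   >
    [0,1] "sent" : (PP\S)/PP
    [1,5] PP   <
      [1,4] N   <
        [1,3] PP   >
          [1,2] "plan" : PP/(NP\S)
          [2,3] "here" : NP\S
        [3,4] "in" : N\PP
      [4,5] "from" : PP\N
  [5,6] "a" : S\(PP\S)

[0,1] (PP\S)/PP  lex  "sent"
[1,2] PP/(NP\S)  lex  "plan"
[2,3] NP\S  lex  "here"
[1,3] PP  >  k=2
[3,4] N\PP  lex  "in"
[1,4] N  <  k=3
[4,5] PP\N  lex  "from"
[1,5] PP  <  k=4
[0,5] PP\S  >  k=1
[5,6] S\(PP\S)  lex  "a"
[0,6] S  <  k=5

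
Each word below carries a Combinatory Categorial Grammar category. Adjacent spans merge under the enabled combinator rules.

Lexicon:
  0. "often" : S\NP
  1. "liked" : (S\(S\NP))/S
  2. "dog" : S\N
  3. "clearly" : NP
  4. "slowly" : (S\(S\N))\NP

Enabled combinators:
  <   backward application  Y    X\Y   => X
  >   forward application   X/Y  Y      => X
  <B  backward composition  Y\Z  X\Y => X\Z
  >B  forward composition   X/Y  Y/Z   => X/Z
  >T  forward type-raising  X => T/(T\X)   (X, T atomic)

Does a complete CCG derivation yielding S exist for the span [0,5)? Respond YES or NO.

YES

[0,5] S   <
  [0,1] "often" : S\NP
  [1,5] S\(S\NP)   >
    [1,2] "liked" : (S\(S\NP))/S
    [2,5] S   <
      [2,3] "dog" : S\N
      [3,5] S\(S\N)   <
        [3,4] "clearly" : NP
        [4,5] "slowly" : (S\(S\N))\NP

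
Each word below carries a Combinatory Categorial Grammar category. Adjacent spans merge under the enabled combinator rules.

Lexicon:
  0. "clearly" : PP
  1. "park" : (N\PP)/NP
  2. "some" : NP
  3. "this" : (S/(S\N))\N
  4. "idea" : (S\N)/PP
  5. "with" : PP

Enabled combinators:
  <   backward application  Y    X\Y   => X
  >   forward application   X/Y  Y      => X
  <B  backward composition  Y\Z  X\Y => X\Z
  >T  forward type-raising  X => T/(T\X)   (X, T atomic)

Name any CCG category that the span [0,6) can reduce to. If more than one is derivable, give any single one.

S

[0,6] S   >
  [0,4] S/(S\N)   <
    [0,3] N   <
      [0,1] "clearly" : PP
      [1,3] N\PP   >
        [1,2] "park" : (N\PP)/NP
        [2,3] "some" : NP
    [3,4] "this" : (S/(S\N))\N
  [4,6] S\N   >
    [4,5] "idea" : (S\N)/PP
    [5,6] "with" : PP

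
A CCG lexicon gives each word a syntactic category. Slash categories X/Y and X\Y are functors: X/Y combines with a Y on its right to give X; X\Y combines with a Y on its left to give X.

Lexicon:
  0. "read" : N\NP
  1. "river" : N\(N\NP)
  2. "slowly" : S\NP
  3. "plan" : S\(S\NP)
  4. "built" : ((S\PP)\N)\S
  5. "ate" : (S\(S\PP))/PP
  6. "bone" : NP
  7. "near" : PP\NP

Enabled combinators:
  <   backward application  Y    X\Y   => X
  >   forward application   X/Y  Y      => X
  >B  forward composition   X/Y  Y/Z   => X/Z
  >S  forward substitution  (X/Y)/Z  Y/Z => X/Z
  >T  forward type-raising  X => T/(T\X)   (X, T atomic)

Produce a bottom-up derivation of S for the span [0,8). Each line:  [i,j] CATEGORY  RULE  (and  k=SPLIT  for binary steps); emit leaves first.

[0,8] S   <
  [0,5] S\PP   <
    [0,2] N   <
      [0,1] "read" : N\NP
      [1,2] "river" : N\(N\NP)
    [2,5] (S\PP)\N   <
      [2,4] S   <
        [2,3] "slowly" : S\NP
        [3,4] "plan" : S\(S\NP)
      [4,5] "built" : ((S\PP)\N)\S
  [5,8] S\(S\PP)   >
    [5,6] "ate" : (S\(S\PP))/PP
    [6,8] PP   >
      [6,7] PP/(PP\NP)   >T
        [6,7] "bone" : NP
      [7,8] "near" : PP\NP

[0,1] N\NP  lex  "read"
[1,2] N\(N\NP)  lex  "river"
[0,2] N  <  k=1
[2,3] S\NP  lex  "slowly"
[3,4] S\(S\NP)  lex  "plan"
[2,4] S  <  k=3
[4,5] ((S\PP)\N)\S  lex  "built"
[2,5] (S\PP)\N  <  k=4
[0,5] S\PP  <  k=2
[5,6] (S\(S\PP))/PP  lex  "ate"
[6,7] NP  lex  "bone"
[6,7] PP/(PP\NP)  >T
[7,8] PP\NP  lex  "near"
[6,8] PP  >  k=7
[5,8] S\(S\PP)  >  k=6
[0,8] S  <  k=5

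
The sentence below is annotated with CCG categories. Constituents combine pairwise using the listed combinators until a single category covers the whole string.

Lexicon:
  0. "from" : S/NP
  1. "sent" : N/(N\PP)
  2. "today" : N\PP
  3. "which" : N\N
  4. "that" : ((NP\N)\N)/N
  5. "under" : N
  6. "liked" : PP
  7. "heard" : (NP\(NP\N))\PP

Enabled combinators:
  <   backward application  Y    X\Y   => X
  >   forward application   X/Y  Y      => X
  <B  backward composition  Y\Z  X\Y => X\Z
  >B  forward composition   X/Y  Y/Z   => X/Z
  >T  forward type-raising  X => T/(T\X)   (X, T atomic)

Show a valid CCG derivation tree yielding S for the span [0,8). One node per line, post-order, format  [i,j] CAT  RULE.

[0,1] S/NP  lex  "from"
[1,2] N/(N\PP)  lex  "sent"
[2,3] N\PP  lex  "today"
[3,4] N\N  lex  "which"
[2,4] N\PP  <B  k=3
[1,4] N  >  k=2
[4,5] ((NP\N)\N)/N  lex  "that"
[5,6] N  lex  "under"
[4,6] (NP\N)\N  >  k=5
[1,6] NP\N  <  k=4
[6,7] PP  lex  "liked"
[7,8] (NP\(NP\N))\PP  lex  "heard"
[6,8] NP\(NP\N)  <  k=7
[1,8] NP  <  k=6
[0,8] S  >  k=1

[0,8] S   >
  [0,1] "from" : S/NP
  [1,8] NP   <
    [1,6] NP\N   <
      [1,4] N   >
        [1,2] "sent" : N/(N\PP)
        [2,4] N\PP   <B
          [2,3] "today" : N\PP
          [3,4] "which" : N\N
      [4,6] (NP\N)\N   >
        [4,5] "that" : ((NP\N)\N)/N
        [5,6] "under" : N
    [6,8] NP\(NP\N)   <
      [6,7] "liked" : PP
      [7,8] "heard" : (NP\(NP\N))\PP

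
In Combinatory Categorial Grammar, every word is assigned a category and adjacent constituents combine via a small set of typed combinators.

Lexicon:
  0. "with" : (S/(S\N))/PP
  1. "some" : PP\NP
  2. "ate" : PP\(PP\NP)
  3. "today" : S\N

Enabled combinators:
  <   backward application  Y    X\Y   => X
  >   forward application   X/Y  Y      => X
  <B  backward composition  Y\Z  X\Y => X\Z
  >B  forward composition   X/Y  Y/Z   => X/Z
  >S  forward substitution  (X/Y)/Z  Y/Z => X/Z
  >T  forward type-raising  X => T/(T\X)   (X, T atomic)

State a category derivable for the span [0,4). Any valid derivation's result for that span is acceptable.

[0,4] S   >
  [0,3] S/(S\N)   >
    [0,1] "with" : (S/(S\N))/PP
    [1,3] PP   <
      [1,2] "some" : PP\NP
      [2,3] "ate" : PP\(PP\NP)
  [3,4] "today" : S\N

S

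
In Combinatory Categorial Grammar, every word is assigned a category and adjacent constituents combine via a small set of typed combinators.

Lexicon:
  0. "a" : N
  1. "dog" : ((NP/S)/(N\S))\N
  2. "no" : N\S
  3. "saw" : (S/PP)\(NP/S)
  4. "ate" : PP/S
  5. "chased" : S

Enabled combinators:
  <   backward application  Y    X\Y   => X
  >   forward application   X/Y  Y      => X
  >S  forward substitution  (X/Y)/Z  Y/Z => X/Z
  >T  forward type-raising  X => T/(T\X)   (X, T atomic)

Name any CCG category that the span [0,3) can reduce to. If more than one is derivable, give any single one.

NP/S

[0,6] S   >
  [0,4] S/PP   <
    [0,3] NP/S   >
      [0,2] (NP/S)/(N\S)   <
        [0,1] "a" : N
        [1,2] "dog" : ((NP/S)/(N\S))\N
      [2,3] "no" : N\S
    [3,4] "saw" : (S/PP)\(NP/S)
  [4,6] PP   >
    [4,5] "ate" : PP/S
    [5,6] "chased" : S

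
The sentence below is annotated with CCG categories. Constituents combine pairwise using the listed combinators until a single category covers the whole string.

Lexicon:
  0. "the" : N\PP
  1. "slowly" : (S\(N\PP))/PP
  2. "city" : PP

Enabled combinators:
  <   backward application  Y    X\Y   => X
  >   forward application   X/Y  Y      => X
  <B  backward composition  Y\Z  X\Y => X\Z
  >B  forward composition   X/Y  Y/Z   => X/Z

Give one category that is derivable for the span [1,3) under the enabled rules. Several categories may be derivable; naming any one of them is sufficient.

[0,3] S   <
  [0,1] "the" : N\PP
  [1,3] S\(N\PP)   >
    [1,2] "slowly" : (S\(N\PP))/PP
    [2,3] "city" : PP

S\(N\PP)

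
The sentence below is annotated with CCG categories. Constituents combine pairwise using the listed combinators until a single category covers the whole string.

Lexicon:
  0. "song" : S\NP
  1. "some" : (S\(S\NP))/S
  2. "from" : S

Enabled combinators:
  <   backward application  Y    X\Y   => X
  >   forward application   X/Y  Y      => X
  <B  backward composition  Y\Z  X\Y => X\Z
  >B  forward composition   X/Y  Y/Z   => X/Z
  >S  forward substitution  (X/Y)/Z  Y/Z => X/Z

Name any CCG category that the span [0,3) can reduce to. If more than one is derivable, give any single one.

S

[0,3] S   <
  [0,1] "song" : S\NP
  [1,3] S\(S\NP)   >
    [1,2] "some" : (S\(S\NP))/S
    [2,3] "from" : S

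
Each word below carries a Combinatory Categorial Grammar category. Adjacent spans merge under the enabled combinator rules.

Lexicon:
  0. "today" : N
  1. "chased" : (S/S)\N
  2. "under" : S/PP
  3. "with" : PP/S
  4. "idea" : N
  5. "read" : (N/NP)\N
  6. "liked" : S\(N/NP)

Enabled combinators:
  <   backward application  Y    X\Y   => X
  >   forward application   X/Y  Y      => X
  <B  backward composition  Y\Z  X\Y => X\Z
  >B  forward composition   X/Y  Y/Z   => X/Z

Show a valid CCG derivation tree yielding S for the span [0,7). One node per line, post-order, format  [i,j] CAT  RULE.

[0,1] N  lex  "today"
[1,2] (S/S)\N  lex  "chased"
[0,2] S/S  <  k=1
[2,3] S/PP  lex  "under"
[0,3] S/PP  >B  k=2
[3,4] PP/S  lex  "with"
[4,5] N  lex  "idea"
[5,6] (N/NP)\N  lex  "read"
[6,7] S\(N/NP)  lex  "liked"
[5,7] S\N  <B  k=6
[4,7] S  <  k=5
[3,7] PP  >  k=4
[0,7] S  >  k=3

[0,7] S   >
  [0,3] S/PP   >B
    [0,2] S/S   <
      [0,1] "today" : N
      [1,2] "chased" : (S/S)\N
    [2,3] "under" : S/PP
  [3,7] PP   >
    [3,4] "with" : PP/S
    [4,7] S   <
      [4,5] "idea" : N
      [5,7] S\N   <B
        [5,6] "read" : (N/NP)\N
        [6,7] "liked" : S\(N/NP)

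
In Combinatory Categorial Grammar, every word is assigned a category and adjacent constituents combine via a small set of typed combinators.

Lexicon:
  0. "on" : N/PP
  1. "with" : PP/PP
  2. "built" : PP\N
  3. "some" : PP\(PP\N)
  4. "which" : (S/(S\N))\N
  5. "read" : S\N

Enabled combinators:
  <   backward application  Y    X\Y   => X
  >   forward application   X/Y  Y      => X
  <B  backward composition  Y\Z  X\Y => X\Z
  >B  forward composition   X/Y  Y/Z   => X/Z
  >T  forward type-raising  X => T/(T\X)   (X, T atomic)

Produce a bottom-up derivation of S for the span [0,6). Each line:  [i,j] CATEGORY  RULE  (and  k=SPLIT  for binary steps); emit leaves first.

[0,1] N/PP  lex  "on"
[1,2] PP/PP  lex  "with"
[0,2] N/PP  >B  k=1
[2,3] PP\N  lex  "built"
[3,4] PP\(PP\N)  lex  "some"
[2,4] PP  <  k=3
[0,4] N  >  k=2
[4,5] (S/(S\N))\N  lex  "which"
[0,5] S/(S\N)  <  k=4
[5,6] S\N  lex  "read"
[0,6] S  >  k=5

[0,6] S   >
  [0,5] S/(S\N)   <
    [0,4] N   >
      [0,2] N/PP   >B
        [0,1] "on" : N/PP
        [1,2] "with" : PP/PP
      [2,4] PP   <
        [2,3] "built" : PP\N
        [3,4] "some" : PP\(PP\N)
    [4,5] "which" : (S/(S\N))\N
  [5,6] "read" : S\N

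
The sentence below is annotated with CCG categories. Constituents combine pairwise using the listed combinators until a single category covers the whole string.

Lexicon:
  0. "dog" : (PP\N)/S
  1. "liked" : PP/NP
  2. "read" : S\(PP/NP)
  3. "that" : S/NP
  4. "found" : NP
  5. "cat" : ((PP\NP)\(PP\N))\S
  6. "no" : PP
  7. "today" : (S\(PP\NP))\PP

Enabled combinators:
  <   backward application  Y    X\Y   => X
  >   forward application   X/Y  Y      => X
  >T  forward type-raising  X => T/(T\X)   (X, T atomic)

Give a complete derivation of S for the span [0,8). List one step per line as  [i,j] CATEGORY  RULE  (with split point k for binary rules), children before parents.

[0,8] S   <
  [0,6] PP\NP   <
    [0,3] PP\N   >
      [0,1] "dog" : (PP\N)/S
      [1,3] S   <
        [1,2] "liked" : PP/NP
        [2,3] "read" : S\(PP/NP)
    [3,6] (PP\NP)\(PP\N)   <
      [3,5] S   >
        [3,4] "that" : S/NP
        [4,5] "found" : NP
      [5,6] "cat" : ((PP\NP)\(PP\N))\S
  [6,8] S\(PP\NP)   <
    [6,7] "no" : PP
    [7,8] "today" : (S\(PP\NP))\PP

[0,1] (PP\N)/S  lex  "dog"
[1,2] PP/NP  lex  "liked"
[2,3] S\(PP/NP)  lex  "read"
[1,3] S  <  k=2
[0,3] PP\N  >  k=1
[3,4] S/NP  lex  "that"
[4,5] NP  lex  "found"
[3,5] S  >  k=4
[5,6] ((PP\NP)\(PP\N))\S  lex  "cat"
[3,6] (PP\NP)\(PP\N)  <  k=5
[0,6] PP\NP  <  k=3
[6,7] PP  lex  "no"
[7,8] (S\(PP\NP))\PP  lex  "today"
[6,8] S\(PP\NP)  <  k=7
[0,8] S  <  k=6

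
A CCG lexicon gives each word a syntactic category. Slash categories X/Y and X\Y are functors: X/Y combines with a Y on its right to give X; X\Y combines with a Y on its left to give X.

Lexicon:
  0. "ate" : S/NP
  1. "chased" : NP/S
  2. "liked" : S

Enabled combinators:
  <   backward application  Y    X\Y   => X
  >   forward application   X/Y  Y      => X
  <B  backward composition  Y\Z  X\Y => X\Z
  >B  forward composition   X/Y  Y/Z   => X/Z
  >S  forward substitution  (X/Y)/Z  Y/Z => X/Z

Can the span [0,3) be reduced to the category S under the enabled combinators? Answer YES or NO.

[0,3] S   >
  [0,1] "ate" : S/NP
  [1,3] NP   >
    [1,2] "chased" : NP/S
    [2,3] "liked" : S

YES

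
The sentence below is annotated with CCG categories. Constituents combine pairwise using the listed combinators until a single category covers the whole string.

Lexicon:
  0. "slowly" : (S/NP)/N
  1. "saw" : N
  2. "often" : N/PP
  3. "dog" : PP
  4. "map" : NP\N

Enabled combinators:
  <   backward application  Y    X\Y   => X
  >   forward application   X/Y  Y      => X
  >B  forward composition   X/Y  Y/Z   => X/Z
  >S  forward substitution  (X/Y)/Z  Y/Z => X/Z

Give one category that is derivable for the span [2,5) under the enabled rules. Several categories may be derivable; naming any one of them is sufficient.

NP

[0,5] S   >
  [0,2] S/NP   >
    [0,1] "slowly" : (S/NP)/N
    [1,2] "saw" : N
  [2,5] NP   <
    [2,4] N   >
      [2,3] "often" : N/PP
      [3,4] "dog" : PP
    [4,5] "map" : NP\N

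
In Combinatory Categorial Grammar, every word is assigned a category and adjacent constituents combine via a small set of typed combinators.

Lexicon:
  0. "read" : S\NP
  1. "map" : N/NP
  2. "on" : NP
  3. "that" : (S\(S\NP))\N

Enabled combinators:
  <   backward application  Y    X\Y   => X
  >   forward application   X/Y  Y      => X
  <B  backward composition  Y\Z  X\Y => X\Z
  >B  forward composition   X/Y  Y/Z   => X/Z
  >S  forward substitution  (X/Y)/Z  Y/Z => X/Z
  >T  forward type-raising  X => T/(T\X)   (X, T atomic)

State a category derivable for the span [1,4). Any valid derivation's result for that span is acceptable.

S\(S\NP)

[0,4] S   <
  [0,1] "read" : S\NP
  [1,4] S\(S\NP)   <
    [1,3] N   >
      [1,2] "map" : N/NP
      [2,3] "on" : NP
    [3,4] "that" : (S\(S\NP))\N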